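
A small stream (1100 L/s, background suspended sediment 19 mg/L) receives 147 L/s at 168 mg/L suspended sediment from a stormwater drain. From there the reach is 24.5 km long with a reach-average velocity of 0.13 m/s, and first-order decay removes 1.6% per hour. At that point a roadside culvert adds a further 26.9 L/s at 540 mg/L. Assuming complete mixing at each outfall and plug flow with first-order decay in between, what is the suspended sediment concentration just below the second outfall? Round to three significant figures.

26.8 mg/L

Mixed concentration C = ΣQC/ΣQ = (1100·19.00 + 147.0·168.0) / 1247 = 45600/1247 = 36.56 mg/L; combined flow 1247 L/s.
Travel time t = 24.5·1000 / 0.13 = 188500 s = 52.35 h.
1.6%/h lost → k = −ln(1 − 0.016) = 0.01613 h⁻¹.
After decay, C = 36.56 × e^(−kt) = 36.56 × 0.4298 = 15.72 mg/L.
Second outfall: C = (1247·15.72 + 26.90·540.0)/1274 = 26.79 mg/L.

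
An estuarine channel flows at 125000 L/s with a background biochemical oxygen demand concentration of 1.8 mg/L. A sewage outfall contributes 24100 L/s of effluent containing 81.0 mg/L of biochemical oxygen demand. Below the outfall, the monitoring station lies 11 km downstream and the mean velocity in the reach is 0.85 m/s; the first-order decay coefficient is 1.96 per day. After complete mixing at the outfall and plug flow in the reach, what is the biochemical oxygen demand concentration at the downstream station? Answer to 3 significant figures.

After mixing, C = (125000·1.800 + 24100·81.00) / 149100 = 2177000/149100 = 14.60 mg/L.
Travel time t = 11·1000 / 0.85 = 12940 s = 3.595 h.
Applying C = C₀e^(−kt): 14.60 × 0.7456 = 10.89 mg/L.

10.9 mg/L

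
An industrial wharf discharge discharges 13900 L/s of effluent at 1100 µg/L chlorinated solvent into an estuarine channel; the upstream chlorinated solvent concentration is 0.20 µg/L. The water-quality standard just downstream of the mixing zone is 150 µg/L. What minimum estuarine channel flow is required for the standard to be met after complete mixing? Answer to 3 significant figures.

88200 L/s

Set C_mix = 150: (Q·0.2000 + 13900·1100) / (Q + 13900) = 150
→ Q = 13900·(1100 − 150)/(150 − 0.2000) = 88150 L/s.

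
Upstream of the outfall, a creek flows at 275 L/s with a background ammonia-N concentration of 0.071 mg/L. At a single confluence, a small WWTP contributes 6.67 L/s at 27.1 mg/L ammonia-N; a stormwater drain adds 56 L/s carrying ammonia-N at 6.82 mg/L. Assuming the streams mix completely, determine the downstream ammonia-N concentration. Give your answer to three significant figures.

Conservation of mass: C = (275.0·0.07100 + 6.670·27.10 + 56.00·6.820) / 337.7 = 582.2/337.7 = 1.724 mg/L.

1.72 mg/L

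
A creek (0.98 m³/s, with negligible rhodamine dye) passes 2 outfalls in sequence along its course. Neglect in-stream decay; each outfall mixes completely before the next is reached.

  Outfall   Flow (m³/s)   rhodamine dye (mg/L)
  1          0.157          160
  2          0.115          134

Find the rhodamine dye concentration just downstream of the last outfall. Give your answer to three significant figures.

32.4 mg/L

Outfall 1: combined Q = 1.137 m³/s; C = (0.9800·0 + 0.1570·160.0)/1.137 = 22.09 mg/L.
Outfall 2: combined Q = 1.252 m³/s; C = (1.137·22.09 + 0.1150·134.0)/1.252 = 32.37 mg/L.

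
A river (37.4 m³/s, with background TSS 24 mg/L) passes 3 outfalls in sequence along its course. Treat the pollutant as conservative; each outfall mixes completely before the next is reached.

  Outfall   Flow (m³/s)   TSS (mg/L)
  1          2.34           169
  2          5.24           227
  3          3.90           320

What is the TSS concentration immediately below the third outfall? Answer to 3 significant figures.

76.3 mg/L

Below outfall 1: Q → 39.74 m³/s, C = (37.40·24.00 + 2.340·169.0)/39.74 = 32.54 mg/L.
Below outfall 2: Q → 44.98 m³/s, C = (39.74·32.54 + 5.240·227.0)/44.98 = 55.19 mg/L.
Below outfall 3: Q → 48.88 m³/s, C = (44.98·55.19 + 3.900·320.0)/48.88 = 76.32 mg/L.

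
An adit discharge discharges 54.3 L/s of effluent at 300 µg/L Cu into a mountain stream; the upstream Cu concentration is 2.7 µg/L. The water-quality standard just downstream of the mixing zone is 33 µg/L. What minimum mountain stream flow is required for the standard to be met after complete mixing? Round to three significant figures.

Set C_mix = 33: (Q·2.700 + 54.30·300.0) / (Q + 54.30) = 33
→ Q = 54.30·(300.0 − 33)/(33 − 2.700) = 478.5 L/s.

478 L/s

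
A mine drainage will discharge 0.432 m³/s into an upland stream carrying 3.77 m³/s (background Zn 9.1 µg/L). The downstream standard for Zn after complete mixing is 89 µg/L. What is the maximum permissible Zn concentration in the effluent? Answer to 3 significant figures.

At the limit, (Qr·Cr + Qe·Cₑ)/(Qr + Qe) = 89:
Cₑ = (4.202·89 − 3.770·9.100) / 0.4320 = 786.3 µg/L.

786 µg/L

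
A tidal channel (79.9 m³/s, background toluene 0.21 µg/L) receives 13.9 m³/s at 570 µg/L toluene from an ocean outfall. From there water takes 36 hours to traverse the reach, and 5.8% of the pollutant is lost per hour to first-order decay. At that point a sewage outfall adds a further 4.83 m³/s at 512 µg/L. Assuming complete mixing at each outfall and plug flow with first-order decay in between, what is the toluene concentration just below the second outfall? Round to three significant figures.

After mixing, C = (79.90·0.2100 + 13.90·570.0) / 93.80 = 7940/93.80 = 84.65 µg/L; combined flow 93.80 m³/s.
5.8%/h lost → k = −ln(1 − 0.058) = 0.05975 h⁻¹.
Applying C = C₀e^(−kt): 84.65 × 0.1164 = 9.850 µg/L.
Second outfall: C = (93.80·9.850 + 4.830·512.0)/98.63 = 34.44 µg/L.

34.4 µg/L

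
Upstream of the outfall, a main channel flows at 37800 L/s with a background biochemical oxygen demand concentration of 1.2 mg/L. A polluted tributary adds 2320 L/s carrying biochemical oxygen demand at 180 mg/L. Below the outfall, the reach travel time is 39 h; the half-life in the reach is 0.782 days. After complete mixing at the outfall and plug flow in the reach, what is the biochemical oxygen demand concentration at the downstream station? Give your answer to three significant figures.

After mixing, C = (37800·1.200 + 2320·180.0) / 40120 = 463000/40120 = 11.54 mg/L.
Half-life 0.782 d → k = ln 2 / 0.782 = 0.8864 d⁻¹.
Applying C = C₀e^(−kt): 11.54 × 0.2368 = 2.733 mg/L.

2.73 mg/L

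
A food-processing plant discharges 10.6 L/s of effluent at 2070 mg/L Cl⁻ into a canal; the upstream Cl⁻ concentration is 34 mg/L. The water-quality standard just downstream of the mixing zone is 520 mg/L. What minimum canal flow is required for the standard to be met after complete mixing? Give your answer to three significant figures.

Set C_mix = 520: (Q·34.00 + 10.60·2070) / (Q + 10.60) = 520
→ Q = 10.60·(2070 − 520)/(520 − 34.00) = 33.81 L/s.

33.8 L/s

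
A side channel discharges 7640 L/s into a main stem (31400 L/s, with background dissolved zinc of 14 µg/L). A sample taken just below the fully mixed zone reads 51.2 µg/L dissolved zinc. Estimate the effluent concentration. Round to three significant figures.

Mass balance: 31400·14.00 + 7640·Cₑ = 39040·51.20
→ Cₑ = (39040·51.20 − 31400·14.00) / 7640 = 204.1 µg/L.

204 µg/L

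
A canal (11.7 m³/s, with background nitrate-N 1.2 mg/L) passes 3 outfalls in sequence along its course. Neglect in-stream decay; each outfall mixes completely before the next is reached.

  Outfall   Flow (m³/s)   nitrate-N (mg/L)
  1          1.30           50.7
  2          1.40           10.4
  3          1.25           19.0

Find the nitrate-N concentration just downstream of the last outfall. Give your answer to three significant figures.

7.56 mg/L

After outfall 1: Q = 11.70 + 1.300 = 13.00 m³/s; C = (11.70·1.200 + 1.300·50.70)/13.00 = 6.150 mg/L.
After outfall 2: Q = 13.00 + 1.400 = 14.40 m³/s; C = (13.00·6.150 + 1.400·10.40)/14.40 = 6.563 mg/L.
After outfall 3: Q = 14.40 + 1.250 = 15.65 m³/s; C = (14.40·6.563 + 1.250·19.00)/15.65 = 7.557 mg/L.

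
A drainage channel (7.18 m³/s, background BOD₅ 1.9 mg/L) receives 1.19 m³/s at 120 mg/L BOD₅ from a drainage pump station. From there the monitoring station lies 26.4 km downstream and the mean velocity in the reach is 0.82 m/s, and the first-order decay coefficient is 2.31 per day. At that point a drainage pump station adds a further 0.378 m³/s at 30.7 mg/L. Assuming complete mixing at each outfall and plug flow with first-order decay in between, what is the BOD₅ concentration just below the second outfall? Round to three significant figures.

8.89 mg/L

Conservation of mass: C = (7.180·1.900 + 1.190·120.0) / 8.370 = 156.4/8.370 = 18.69 mg/L; combined flow 8.370 m³/s.
Travel time t = 26.4·1000 / 0.82 = 32200 s = 8.943 h.
Decay over the reach: 18.69·exp(−kt) = 18.69·0.4228 = 7.903 mg/L.
At the second outfall, C = (8.370·7.903 + 0.3780·30.70) / (8.370 + 0.3780) = 8.888 mg/L.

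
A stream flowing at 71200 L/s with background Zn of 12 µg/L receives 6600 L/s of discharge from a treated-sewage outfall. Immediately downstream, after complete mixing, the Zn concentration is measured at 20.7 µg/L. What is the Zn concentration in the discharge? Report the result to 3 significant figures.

115 µg/L

Mass balance: 71200·12.00 + 6600·Cₑ = 77800·20.70
→ Cₑ = (77800·20.70 − 71200·12.00) / 6600 = 114.6 µg/L.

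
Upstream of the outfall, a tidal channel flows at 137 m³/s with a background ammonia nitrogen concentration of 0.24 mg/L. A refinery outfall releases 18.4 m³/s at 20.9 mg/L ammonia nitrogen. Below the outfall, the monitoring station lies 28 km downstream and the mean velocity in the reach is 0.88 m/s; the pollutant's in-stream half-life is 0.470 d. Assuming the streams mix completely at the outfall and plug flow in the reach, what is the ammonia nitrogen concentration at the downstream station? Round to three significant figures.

Conservation of mass: C = (137.0·0.2400 + 18.40·20.90) / 155.4 = 417.4/155.4 = 2.686 mg/L.
Travel time t = 28·1000 / 0.88 = 31820 s = 8.838 h.
Half-life 0.470 d → k = ln 2 / 0.470 = 1.475 d⁻¹.
After decay, C = 2.686 × e^(−kt) = 2.686 × 0.5809 = 1.561 mg/L.

1.56 mg/L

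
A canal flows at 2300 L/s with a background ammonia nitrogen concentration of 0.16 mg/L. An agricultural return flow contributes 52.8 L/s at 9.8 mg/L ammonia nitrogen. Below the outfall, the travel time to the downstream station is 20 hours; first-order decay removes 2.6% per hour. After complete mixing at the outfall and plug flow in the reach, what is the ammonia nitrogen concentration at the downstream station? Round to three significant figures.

After mixing, C = (2300·0.1600 + 52.80·9.800) / 2353 = 885.4/2353 = 0.3763 mg/L.
2.6%/h lost → k = −ln(1 − 0.026) = 0.02634 h⁻¹.
First-order decay: C = 0.3763·exp(−k·t) = 0.3763·0.5904 = 0.2222 mg/L.

0.222 mg/L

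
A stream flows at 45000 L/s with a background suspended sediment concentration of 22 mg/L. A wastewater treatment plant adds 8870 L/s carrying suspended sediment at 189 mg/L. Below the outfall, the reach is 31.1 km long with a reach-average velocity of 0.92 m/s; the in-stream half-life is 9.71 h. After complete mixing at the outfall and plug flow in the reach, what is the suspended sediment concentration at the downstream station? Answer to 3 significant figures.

25.3 mg/L

Mass balance: C = (45000·22.00 + 8870·189.0) / 53870 = 2666000/53870 = 49.50 mg/L.
Travel time t = 31.1·1000 / 0.92 = 33800 s = 9.390 h.
Half-life 9.71 h → k = ln 2 / 9.71 = 0.07138 h⁻¹ = 1.713 d⁻¹.
Applying C = C₀e^(−kt): 49.50 × 0.5115 = 25.32 mg/L.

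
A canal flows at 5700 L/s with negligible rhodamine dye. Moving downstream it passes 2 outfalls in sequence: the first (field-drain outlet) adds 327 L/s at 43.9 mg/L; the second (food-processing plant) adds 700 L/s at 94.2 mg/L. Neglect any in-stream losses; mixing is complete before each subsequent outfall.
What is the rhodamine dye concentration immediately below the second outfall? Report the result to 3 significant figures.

11.9 mg/L

Below outfall 1: Q → 6027 L/s, C = (5700·0 + 327.0·43.90)/6027 = 2.382 mg/L.
Below outfall 2: Q → 6727 L/s, C = (6027·2.382 + 700.0·94.20)/6727 = 11.94 mg/L.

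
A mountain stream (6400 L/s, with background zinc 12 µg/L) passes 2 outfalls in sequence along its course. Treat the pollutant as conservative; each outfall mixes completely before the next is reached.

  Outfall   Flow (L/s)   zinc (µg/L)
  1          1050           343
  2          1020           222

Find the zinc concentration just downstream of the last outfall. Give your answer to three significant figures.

After outfall 1: Q = 6400 + 1050 = 7450 L/s; C = (6400·12.00 + 1050·343.0)/7450 = 58.65 µg/L.
After outfall 2: Q = 7450 + 1020 = 8470 L/s; C = (7450·58.65 + 1020·222.0)/8470 = 78.32 µg/L.

78.3 µg/L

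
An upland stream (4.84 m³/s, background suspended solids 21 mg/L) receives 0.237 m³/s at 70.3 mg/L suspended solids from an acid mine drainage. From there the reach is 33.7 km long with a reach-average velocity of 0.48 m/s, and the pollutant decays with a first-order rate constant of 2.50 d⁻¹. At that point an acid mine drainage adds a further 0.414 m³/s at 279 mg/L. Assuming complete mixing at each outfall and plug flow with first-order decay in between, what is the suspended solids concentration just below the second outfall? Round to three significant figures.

Mixed concentration C = ΣQC/ΣQ = (4.840·21.00 + 0.2370·70.30) / 5.077 = 118.3/5.077 = 23.30 mg/L; combined flow 5.077 m³/s.
Travel time t = 33.7·1000 / 0.48 = 70210 s = 19.50 h.
After decay, C = 23.30 × e^(−kt) = 23.30 × 0.1311 = 3.056 mg/L.
Second outfall: C = (5.077·3.056 + 0.4140·279.0)/5.491 = 23.86 mg/L.

23.9 mg/L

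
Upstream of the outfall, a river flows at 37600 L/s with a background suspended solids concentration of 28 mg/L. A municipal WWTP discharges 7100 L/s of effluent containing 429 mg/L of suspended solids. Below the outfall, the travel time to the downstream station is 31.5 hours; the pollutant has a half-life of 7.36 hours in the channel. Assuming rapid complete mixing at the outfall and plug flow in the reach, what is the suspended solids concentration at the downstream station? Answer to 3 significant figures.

4.72 mg/L

Conservation of mass: C = (37600·28.00 + 7100·429.0) / 44700 = 4099000/44700 = 91.69 mg/L.
Half-life 7.36 h → k = ln 2 / 7.36 = 0.09418 h⁻¹ = 2.260 d⁻¹.
Decay over the reach: 91.69·exp(−kt) = 91.69·0.05148 = 4.720 mg/L.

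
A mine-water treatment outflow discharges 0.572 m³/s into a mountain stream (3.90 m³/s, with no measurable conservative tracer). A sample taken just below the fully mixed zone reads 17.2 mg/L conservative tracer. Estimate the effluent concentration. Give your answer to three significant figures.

134 mg/L

Mass balance: 3.900·0 + 0.5720·Cₑ = 4.472·17.20
→ Cₑ = (4.472·17.20 − 3.900·0) / 0.5720 = 134.5 mg/L.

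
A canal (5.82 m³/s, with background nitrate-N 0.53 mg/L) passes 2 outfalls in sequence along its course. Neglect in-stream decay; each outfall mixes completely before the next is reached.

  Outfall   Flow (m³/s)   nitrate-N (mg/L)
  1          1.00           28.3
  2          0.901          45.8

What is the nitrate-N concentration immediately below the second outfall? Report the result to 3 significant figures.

After outfall 1: Q = 5.820 + 1.000 = 6.820 m³/s; C = (5.820·0.5300 + 1.000·28.30)/6.820 = 4.602 mg/L.
After outfall 2: Q = 6.820 + 0.9010 = 7.721 m³/s; C = (6.820·4.602 + 0.9010·45.80)/7.721 = 9.409 mg/L.

9.41 mg/L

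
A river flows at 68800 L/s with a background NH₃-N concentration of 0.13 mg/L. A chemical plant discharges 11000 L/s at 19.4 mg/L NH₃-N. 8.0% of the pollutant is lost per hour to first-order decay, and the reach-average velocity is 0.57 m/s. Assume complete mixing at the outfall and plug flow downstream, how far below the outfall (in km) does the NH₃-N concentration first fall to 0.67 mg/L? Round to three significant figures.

35.1 km

After mixing, C = (68800·0.1300 + 11000·19.40) / 79800 = 222300/79800 = 2.786 mg/L.
8.0%/h lost → k = −ln(1 − 0.08) = 0.08338 h⁻¹.
Set 2.786·exp(−k·t) = 0.67 → t = ln(2.786/0.67)/k = 61530 s = 17.09 h.
Distance = v·t = 0.57·61530 = 35070 m = 35.07 km.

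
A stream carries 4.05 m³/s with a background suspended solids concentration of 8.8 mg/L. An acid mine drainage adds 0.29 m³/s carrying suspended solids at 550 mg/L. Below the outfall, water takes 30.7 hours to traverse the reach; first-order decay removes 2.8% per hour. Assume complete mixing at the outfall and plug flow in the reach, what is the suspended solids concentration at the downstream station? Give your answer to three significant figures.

18.8 mg/L

Conservation of mass: C = (4.050·8.800 + 0.2900·550.0) / 4.340 = 195.1/4.340 = 44.96 mg/L.
2.8%/h lost → k = −ln(1 − 0.028) = 0.02840 h⁻¹.
First-order decay: C = 44.96·exp(−k·t) = 44.96·0.4182 = 18.80 mg/L.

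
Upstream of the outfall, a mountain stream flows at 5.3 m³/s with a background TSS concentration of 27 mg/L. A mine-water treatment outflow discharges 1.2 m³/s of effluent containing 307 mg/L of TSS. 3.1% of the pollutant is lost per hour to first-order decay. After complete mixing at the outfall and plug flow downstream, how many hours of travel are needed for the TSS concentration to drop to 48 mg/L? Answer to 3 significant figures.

15.7 h

Conservation of mass: C = (5.300·27.00 + 1.200·307.0) / 6.500 = 511.5/6.500 = 78.69 mg/L.
3.1%/h lost → k = −ln(1 − 0.031) = 0.03149 h⁻¹.
78.69·exp(−k·t) = 48 → t = ln(78.69/48)/k = 56510 s = 15.70 h.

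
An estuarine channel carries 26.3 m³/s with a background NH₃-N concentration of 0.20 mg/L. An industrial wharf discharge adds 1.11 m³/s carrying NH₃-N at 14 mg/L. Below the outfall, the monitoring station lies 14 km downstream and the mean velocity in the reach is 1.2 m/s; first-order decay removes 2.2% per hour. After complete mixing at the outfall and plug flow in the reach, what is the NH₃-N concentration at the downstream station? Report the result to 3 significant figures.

0.706 mg/L

Mixed concentration C = ΣQC/ΣQ = (26.30·0.2000 + 1.110·14.00) / 27.41 = 20.80/27.41 = 0.7588 mg/L.
Travel time t = 14·1000 / 1.2 = 11670 s = 3.241 h.
2.2%/h lost → k = −ln(1 − 0.022) = 0.02225 h⁻¹.
Applying C = C₀e^(−kt): 0.7588 × 0.9304 = 0.7061 mg/L.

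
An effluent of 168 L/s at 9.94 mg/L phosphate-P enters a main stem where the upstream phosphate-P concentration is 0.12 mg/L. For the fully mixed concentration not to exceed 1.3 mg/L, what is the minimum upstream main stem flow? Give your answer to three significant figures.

Set C_mix = 1.3: (Q·0.1200 + 168.0·9.940) / (Q + 168.0) = 1.3
→ Q = 168.0·(9.940 − 1.3)/(1.3 − 0.1200) = 1230 L/s.

1230 L/s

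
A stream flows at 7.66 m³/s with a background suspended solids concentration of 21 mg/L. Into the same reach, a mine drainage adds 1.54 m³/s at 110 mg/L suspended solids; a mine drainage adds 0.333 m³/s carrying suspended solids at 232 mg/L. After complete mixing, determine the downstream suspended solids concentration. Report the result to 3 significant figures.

Mass balance: C = (7.660·21.00 + 1.540·110.0 + 0.3330·232.0) / 9.533 = 407.5/9.533 = 42.75 mg/L.

42.7 mg/L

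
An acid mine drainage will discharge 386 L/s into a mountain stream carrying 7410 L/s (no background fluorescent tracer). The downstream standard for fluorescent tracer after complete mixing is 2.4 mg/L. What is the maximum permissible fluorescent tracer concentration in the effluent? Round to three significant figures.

48.5 mg/L

At the limit, (Qr·Cr + Qe·Cₑ)/(Qr + Qe) = 2.4:
Cₑ = (7796·2.4 − 7410·0) / 386.0 = 48.47 mg/L.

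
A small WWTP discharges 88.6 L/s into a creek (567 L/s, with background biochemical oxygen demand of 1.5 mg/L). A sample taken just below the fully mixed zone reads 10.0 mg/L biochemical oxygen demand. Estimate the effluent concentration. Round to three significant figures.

Mass balance: 567.0·1.500 + 88.60·Cₑ = 655.6·10.00
→ Cₑ = (655.6·10.00 − 567.0·1.500) / 88.60 = 64.40 mg/L.

64.4 mg/L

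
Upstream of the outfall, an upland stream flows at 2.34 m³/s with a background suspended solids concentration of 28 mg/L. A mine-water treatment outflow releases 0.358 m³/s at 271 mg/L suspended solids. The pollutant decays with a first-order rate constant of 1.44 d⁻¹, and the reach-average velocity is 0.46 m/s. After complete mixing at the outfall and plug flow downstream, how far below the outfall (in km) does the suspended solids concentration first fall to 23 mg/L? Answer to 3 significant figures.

26.6 km

Flow-weighted average: C = (2.340·28.00 + 0.3580·271.0) / 2.698 = 162.5/2.698 = 60.24 mg/L.
Set 60.24·exp(−k·t) = 23 → t = ln(60.24/23)/k = 57770 s = 16.05 h.
Distance = v·t = 0.46·57770 = 26580 m = 26.58 km.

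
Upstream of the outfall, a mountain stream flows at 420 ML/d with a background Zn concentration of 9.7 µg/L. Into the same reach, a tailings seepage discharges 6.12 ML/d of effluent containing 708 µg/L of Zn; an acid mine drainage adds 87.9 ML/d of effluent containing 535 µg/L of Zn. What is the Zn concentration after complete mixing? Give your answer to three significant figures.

108 µg/L

Mass balance: C = (420.0·9.700 + 6.120·708.0 + 87.90·535.0) / 514.0 = 55430/514.0 = 107.8 µg/L.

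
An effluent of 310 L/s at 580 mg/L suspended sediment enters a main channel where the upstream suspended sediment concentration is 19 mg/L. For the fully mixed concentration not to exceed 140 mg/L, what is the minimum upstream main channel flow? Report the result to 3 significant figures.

Set C_mix = 140: (Q·19.00 + 310.0·580.0) / (Q + 310.0) = 140
→ Q = 310.0·(580.0 − 140)/(140 − 19.00) = 1127 L/s.

1130 L/s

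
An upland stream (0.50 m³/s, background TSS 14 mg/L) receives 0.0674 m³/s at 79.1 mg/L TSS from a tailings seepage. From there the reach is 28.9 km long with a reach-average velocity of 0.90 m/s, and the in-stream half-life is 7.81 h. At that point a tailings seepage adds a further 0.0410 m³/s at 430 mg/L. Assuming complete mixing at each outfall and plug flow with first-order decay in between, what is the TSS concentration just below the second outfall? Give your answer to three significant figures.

Mixed concentration C = ΣQC/ΣQ = (0.5000·14.00 + 0.06740·79.10) / 0.5674 = 12.33/0.5674 = 21.73 mg/L; combined flow 0.5674 m³/s.
Travel time t = 28.9·1000 / 0.90 = 32110 s = 8.920 h.
Half-life 7.81 h → k = ln 2 / 7.81 = 0.08875 h⁻¹ = 2.130 d⁻¹.
Decay over the reach: 21.73·exp(−kt) = 21.73·0.4531 = 9.847 mg/L.
Second outfall: C = (0.5674·9.847 + 0.04100·430.0)/0.6084 = 38.16 mg/L.

38.2 mg/L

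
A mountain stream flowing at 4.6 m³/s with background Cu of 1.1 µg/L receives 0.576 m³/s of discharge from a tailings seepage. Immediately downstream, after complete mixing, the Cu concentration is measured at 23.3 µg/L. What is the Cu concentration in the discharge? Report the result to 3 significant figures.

201 µg/L

Mass balance: 4.600·1.100 + 0.5760·Cₑ = 5.176·23.30
→ Cₑ = (5.176·23.30 − 4.600·1.100) / 0.5760 = 200.6 µg/L.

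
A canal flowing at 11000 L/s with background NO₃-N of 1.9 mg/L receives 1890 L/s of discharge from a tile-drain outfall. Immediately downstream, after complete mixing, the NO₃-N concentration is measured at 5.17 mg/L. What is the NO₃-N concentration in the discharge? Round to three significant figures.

Mass balance: 11000·1.900 + 1890·Cₑ = 12890·5.170
→ Cₑ = (12890·5.170 − 11000·1.900) / 1890 = 24.20 mg/L.

24.2 mg/L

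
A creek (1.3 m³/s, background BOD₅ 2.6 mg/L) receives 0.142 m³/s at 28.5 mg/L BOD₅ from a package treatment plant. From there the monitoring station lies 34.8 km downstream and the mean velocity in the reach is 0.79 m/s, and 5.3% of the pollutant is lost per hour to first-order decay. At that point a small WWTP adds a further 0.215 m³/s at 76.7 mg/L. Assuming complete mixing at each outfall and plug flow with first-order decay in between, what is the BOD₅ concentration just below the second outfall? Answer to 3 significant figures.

12.3 mg/L

Mass balance: C = (1.300·2.600 + 0.1420·28.50) / 1.442 = 7.427/1.442 = 5.150 mg/L; combined flow 1.442 m³/s.
Travel time t = 34.8·1000 / 0.79 = 44050 s = 12.24 h.
5.3%/h lost → k = −ln(1 − 0.053) = 0.05446 h⁻¹.
Applying C = C₀e^(−kt): 5.150 × 0.5136 = 2.645 mg/L.
At the second outfall, C = (1.442·2.645 + 0.2150·76.70) / (1.442 + 0.2150) = 12.25 mg/L.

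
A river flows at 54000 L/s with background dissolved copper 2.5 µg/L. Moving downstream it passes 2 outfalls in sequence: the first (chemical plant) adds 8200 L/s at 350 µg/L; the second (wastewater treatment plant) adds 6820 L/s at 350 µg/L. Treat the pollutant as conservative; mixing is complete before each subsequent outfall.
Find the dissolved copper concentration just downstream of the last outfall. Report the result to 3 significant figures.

Outfall 1: combined Q = 62200 L/s; C = (54000·2.500 + 8200·350.0)/62200 = 48.31 µg/L.
Outfall 2: combined Q = 69020 L/s; C = (62200·48.31 + 6820·350.0)/69020 = 78.12 µg/L.

78.1 µg/L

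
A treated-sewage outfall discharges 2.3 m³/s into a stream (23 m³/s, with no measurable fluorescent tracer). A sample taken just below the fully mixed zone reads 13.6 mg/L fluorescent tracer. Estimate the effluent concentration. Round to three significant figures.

Mass balance: 23.00·0 + 2.300·Cₑ = 25.30·13.60
→ Cₑ = (25.30·13.60 − 23.00·0) / 2.300 = 149.6 mg/L.

150 mg/L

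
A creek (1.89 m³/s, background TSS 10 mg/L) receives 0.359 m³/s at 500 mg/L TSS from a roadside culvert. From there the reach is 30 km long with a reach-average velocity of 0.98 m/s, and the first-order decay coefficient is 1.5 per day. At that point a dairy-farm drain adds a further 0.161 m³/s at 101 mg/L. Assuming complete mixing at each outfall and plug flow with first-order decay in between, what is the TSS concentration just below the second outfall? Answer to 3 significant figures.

After mixing, C = (1.890·10.00 + 0.3590·500.0) / 2.249 = 198.4/2.249 = 88.22 mg/L; combined flow 2.249 m³/s.
Travel time t = 30·1000 / 0.98 = 30610 s = 8.503 h.
After decay, C = 88.22 × e^(−kt) = 88.22 × 0.5877 = 51.85 mg/L.
Second outfall: C = (2.249·51.85 + 0.1610·101.0)/2.410 = 55.13 mg/L.

55.1 mg/L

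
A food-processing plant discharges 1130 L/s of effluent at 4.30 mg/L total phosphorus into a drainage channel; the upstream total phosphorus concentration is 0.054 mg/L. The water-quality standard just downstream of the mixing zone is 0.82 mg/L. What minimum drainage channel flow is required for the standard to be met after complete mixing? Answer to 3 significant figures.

Set C_mix = 0.82: (Q·0.05400 + 1130·4.300) / (Q + 1130) = 0.82
→ Q = 1130·(4.300 − 0.82)/(0.82 − 0.05400) = 5134 L/s.

5130 L/s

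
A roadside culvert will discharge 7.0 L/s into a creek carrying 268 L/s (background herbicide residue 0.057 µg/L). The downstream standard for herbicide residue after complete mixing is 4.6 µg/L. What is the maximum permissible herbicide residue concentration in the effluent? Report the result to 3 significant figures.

At the limit, (Qr·Cr + Qe·Cₑ)/(Qr + Qe) = 4.6:
Cₑ = (275.0·4.6 − 268.0·0.05700) / 7.000 = 178.5 µg/L.

179 µg/L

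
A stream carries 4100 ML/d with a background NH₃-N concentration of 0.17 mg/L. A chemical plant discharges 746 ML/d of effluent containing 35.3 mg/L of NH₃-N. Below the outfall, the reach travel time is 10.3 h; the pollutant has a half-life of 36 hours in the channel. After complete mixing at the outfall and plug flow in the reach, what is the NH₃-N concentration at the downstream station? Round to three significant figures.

4.57 mg/L

Conservation of mass: C = (4100·0.1700 + 746.0·35.30) / 4846 = 27030/4846 = 5.578 mg/L.
Half-life 36 h → k = ln 2 / 36 = 0.01925 h⁻¹ = 0.4621 d⁻¹.
Applying C = C₀e^(−kt): 5.578 × 0.8201 = 4.575 mg/L.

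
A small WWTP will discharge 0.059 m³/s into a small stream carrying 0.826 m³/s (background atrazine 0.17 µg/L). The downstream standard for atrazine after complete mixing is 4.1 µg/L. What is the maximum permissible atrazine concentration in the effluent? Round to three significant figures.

59.1 µg/L

At the limit, (Qr·Cr + Qe·Cₑ)/(Qr + Qe) = 4.1:
Cₑ = (0.8850·4.1 − 0.8260·0.1700) / 0.05900 = 59.12 µg/L.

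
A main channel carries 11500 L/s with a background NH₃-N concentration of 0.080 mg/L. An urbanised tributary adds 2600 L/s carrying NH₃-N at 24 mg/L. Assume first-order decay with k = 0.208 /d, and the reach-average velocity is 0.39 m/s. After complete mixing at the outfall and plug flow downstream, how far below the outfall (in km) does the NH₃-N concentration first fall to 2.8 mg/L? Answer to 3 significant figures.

After mixing, C = (11500·0.08000 + 2600·24.00) / 14100 = 63320/14100 = 4.491 mg/L.
Set 4.491·exp(−k·t) = 2.8 → t = ln(4.491/2.8)/k = 196200 s = 54.51 h.
Distance = v·t = 0.39·196200 = 76530 m = 76.53 km.

76.5 km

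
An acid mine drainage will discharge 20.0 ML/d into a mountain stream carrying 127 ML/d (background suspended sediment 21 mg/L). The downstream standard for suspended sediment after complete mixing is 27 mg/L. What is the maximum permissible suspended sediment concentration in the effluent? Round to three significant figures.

65.1 mg/L

At the limit, (Qr·Cr + Qe·Cₑ)/(Qr + Qe) = 27:
Cₑ = (147.0·27 − 127.0·21.00) / 20.00 = 65.10 mg/L.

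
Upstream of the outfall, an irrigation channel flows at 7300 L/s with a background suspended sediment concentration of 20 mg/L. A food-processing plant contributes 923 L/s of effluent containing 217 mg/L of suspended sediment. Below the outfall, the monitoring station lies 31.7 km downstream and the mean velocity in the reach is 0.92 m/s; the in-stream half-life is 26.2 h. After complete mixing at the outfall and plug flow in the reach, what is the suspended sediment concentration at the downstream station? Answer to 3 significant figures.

Mass balance: C = (7300·20.00 + 923.0·217.0) / 8223 = 346300/8223 = 42.11 mg/L.
Travel time t = 31.7·1000 / 0.92 = 34460 s = 9.571 h.
Half-life 26.2 h → k = ln 2 / 26.2 = 0.02646 h⁻¹ = 0.6349 d⁻¹.
Applying C = C₀e^(−kt): 42.11 × 0.7763 = 32.69 mg/L.

32.7 mg/L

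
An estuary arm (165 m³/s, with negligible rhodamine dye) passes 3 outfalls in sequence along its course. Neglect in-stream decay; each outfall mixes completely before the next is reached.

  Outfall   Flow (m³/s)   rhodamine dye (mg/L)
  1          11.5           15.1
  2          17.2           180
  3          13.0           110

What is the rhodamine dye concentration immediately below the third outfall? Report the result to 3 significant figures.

22.7 mg/L

Below outfall 1: Q → 176.5 m³/s, C = (165.0·0 + 11.50·15.10)/176.5 = 0.9839 mg/L.
Below outfall 2: Q → 193.7 m³/s, C = (176.5·0.9839 + 17.20·180.0)/193.7 = 16.88 mg/L.
Below outfall 3: Q → 206.7 m³/s, C = (193.7·16.88 + 13.00·110.0)/206.7 = 22.74 mg/L.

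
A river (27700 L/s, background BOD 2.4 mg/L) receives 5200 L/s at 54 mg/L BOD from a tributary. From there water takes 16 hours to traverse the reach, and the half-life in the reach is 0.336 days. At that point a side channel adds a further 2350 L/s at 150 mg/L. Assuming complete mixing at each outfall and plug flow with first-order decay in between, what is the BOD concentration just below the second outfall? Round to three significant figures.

After mixing, C = (27700·2.400 + 5200·54.00) / 32900 = 347300/32900 = 10.56 mg/L; combined flow 32900 L/s.
Half-life 0.336 d → k = ln 2 / 0.336 = 2.063 d⁻¹.
After decay, C = 10.56 × e^(−kt) = 10.56 × 0.2528 = 2.668 mg/L.
Second outfall: C = (32900·2.668 + 2350·150.0)/35250 = 12.49 mg/L.

12.5 mg/L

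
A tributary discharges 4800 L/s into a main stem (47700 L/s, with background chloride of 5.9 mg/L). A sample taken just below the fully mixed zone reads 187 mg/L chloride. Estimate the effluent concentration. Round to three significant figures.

1990 mg/L

Mass balance: 47700·5.900 + 4800·Cₑ = 52500·187.0
→ Cₑ = (52500·187.0 − 47700·5.900) / 4800 = 1987 mg/L.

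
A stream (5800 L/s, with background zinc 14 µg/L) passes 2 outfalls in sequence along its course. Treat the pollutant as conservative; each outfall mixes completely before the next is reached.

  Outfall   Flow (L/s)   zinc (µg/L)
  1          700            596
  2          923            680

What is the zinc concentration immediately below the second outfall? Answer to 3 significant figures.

152 µg/L

Outfall 1: combined Q = 6500 L/s; C = (5800·14.00 + 700.0·596.0)/6500 = 76.68 µg/L.
Outfall 2: combined Q = 7423 L/s; C = (6500·76.68 + 923.0·680.0)/7423 = 151.7 µg/L.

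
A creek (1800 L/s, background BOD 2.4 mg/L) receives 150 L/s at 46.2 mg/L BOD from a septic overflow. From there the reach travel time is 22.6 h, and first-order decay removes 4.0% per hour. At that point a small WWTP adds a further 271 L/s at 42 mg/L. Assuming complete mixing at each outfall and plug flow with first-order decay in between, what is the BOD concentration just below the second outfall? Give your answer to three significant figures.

7.14 mg/L

Conservation of mass: C = (1800·2.400 + 150.0·46.20) / 1950 = 11250/1950 = 5.769 mg/L; combined flow 1950 L/s.
4.0%/h lost → k = −ln(1 − 0.04) = 0.04082 h⁻¹.
Applying C = C₀e^(−kt): 5.769 × 0.3975 = 2.293 mg/L.
At the second outfall, C = (1950·2.293 + 271.0·42.00) / (1950 + 271.0) = 7.138 mg/L.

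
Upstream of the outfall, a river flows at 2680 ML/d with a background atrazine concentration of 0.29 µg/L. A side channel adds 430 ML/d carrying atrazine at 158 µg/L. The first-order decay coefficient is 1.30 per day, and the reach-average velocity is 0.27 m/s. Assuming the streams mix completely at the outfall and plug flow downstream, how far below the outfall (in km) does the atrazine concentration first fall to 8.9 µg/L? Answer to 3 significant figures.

Mixed concentration C = ΣQC/ΣQ = (2680·0.2900 + 430.0·158.0) / 3110 = 68720/3110 = 22.10 µg/L.
Set 22.10·exp(−k·t) = 8.9 → t = ln(22.10/8.9)/k = 60440 s = 16.79 h.
Distance = v·t = 0.27·60440 = 16320 m = 16.32 km.

16.3 km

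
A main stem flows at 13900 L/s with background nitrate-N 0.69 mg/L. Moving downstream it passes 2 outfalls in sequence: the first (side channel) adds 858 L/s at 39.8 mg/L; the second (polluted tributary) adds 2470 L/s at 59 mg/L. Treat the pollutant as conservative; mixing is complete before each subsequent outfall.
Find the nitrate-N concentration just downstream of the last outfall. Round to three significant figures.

Outfall 1: combined Q = 14760 L/s; C = (13900·0.6900 + 858.0·39.80)/14760 = 2.964 mg/L.
Outfall 2: combined Q = 17230 L/s; C = (14760·2.964 + 2470·59.00)/17230 = 11.00 mg/L.

11.0 mg/L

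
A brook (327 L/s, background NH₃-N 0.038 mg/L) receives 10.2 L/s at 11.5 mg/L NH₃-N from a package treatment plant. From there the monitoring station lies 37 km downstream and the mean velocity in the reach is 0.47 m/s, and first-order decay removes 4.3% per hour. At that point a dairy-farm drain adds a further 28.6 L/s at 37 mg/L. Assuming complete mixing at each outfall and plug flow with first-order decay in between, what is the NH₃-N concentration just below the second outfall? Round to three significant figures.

3.03 mg/L

Mass balance: C = (327.0·0.03800 + 10.20·11.50) / 337.2 = 129.7/337.2 = 0.3847 mg/L; combined flow 337.2 L/s.
Travel time t = 37·1000 / 0.47 = 78720 s = 21.87 h.
4.3%/h lost → k = −ln(1 − 0.043) = 0.04395 h⁻¹.
Applying C = C₀e^(−kt): 0.3847 × 0.3825 = 0.1471 mg/L.
Second outfall: C = (337.2·0.1471 + 28.60·37.00)/365.8 = 3.028 mg/L.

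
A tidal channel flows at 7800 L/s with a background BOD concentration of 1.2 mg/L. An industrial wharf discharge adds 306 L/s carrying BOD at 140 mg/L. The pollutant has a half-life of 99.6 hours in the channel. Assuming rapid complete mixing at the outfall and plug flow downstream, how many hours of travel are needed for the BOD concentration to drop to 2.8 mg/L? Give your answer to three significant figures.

Mixed concentration C = ΣQC/ΣQ = (7800·1.200 + 306.0·140.0) / 8106 = 52200/8106 = 6.440 mg/L.
Half-life 99.6 h → k = ln 2 / 99.6 = 0.006959 h⁻¹ = 0.1670 d⁻¹.
6.440·exp(−k·t) = 2.8 → t = ln(6.440/2.8)/k = 430800 s = 119.7 h.

120 h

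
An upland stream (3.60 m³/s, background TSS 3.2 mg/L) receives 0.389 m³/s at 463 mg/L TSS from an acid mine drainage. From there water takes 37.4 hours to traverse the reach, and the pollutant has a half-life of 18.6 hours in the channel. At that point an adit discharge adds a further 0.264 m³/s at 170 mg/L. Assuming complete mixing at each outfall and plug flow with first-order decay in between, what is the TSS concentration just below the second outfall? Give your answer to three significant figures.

Flow-weighted average: C = (3.600·3.200 + 0.3890·463.0) / 3.989 = 191.6/3.989 = 48.04 mg/L; combined flow 3.989 m³/s.
Half-life 18.6 h → k = ln 2 / 18.6 = 0.03727 h⁻¹ = 0.8944 d⁻¹.
Decay over the reach: 48.04·exp(−kt) = 48.04·0.2481 = 11.92 mg/L.
At the second outfall, C = (3.989·11.92 + 0.2640·170.0) / (3.989 + 0.2640) = 21.73 mg/L.

21.7 mg/L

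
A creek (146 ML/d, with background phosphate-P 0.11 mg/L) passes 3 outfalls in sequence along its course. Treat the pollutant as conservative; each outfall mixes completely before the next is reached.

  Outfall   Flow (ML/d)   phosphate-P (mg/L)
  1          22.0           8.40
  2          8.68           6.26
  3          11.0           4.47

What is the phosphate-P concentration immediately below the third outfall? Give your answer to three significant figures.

Below outfall 1: Q → 168.0 ML/d, C = (146.0·0.1100 + 22.00·8.400)/168.0 = 1.196 mg/L.
Below outfall 2: Q → 176.7 ML/d, C = (168.0·1.196 + 8.680·6.260)/176.7 = 1.444 mg/L.
Below outfall 3: Q → 187.7 ML/d, C = (176.7·1.444 + 11.00·4.470)/187.7 = 1.622 mg/L.

1.62 mg/L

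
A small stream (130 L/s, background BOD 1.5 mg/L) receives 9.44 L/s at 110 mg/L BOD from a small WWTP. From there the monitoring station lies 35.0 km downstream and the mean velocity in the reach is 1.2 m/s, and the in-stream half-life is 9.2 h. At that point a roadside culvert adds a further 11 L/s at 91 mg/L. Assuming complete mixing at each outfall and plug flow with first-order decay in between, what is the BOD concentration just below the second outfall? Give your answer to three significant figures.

11.1 mg/L

Conservation of mass: C = (130.0·1.500 + 9.440·110.0) / 139.4 = 1233/139.4 = 8.845 mg/L; combined flow 139.4 L/s.
Travel time t = 35.0·1000 / 1.2 = 29170 s = 8.102 h.
Half-life 9.2 h → k = ln 2 / 9.2 = 0.07534 h⁻¹ = 1.808 d⁻¹.
After decay, C = 8.845 × e^(−kt) = 8.845 × 0.5431 = 4.804 mg/L.
Second outfall: C = (139.4·4.804 + 11.00·91.00)/150.4 = 11.11 mg/L.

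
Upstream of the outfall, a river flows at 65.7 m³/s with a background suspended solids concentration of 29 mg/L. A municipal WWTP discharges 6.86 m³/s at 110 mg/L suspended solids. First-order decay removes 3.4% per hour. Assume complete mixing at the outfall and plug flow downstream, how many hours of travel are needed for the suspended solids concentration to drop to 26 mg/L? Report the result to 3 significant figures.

9.93 h

Flow-weighted average: C = (65.70·29.00 + 6.860·110.0) / 72.56 = 2660/72.56 = 36.66 mg/L.
3.4%/h lost → k = −ln(1 − 0.034) = 0.03459 h⁻¹.
36.66·exp(−k·t) = 26 → t = ln(36.66/26)/k = 35750 s = 9.931 h.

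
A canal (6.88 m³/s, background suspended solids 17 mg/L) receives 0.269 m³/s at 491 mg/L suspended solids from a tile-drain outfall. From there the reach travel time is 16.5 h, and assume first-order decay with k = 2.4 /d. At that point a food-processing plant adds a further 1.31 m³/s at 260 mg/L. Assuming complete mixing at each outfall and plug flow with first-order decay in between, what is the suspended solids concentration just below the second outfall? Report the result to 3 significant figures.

45.9 mg/L

Mixed concentration C = ΣQC/ΣQ = (6.880·17.00 + 0.2690·491.0) / 7.149 = 249.0/7.149 = 34.84 mg/L; combined flow 7.149 m³/s.
Decay over the reach: 34.84·exp(−kt) = 34.84·0.1920 = 6.690 mg/L.
Second outfall: C = (7.149·6.690 + 1.310·260.0)/8.459 = 45.92 mg/L.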